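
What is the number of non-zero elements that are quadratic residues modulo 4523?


For prime p, the number of non-zero quadratic residues is (p-1)/2.
= (4523-1)/2
= 2261

2261


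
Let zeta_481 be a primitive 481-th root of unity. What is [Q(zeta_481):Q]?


The degree equals Euler's totient phi(481).
481 = 13 * 37
phi(481) = 432

432


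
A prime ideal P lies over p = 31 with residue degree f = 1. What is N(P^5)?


N(P^a) = p^(a*f)
= 31^(5*1)
= 31^5
= 28629151

28629151


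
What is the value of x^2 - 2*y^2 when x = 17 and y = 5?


x^2 - d*y^2
= 17^2 - 2*5^2
= 289 - 50
= 239

239


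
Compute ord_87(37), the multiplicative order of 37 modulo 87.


We want ord_87(37), the smallest k >= 1 with 37^k = 1 mod 87.
n = 87 = 3 * 29, phi(87) = 56; the order divides phi(n).
Divisors of 56: 1, 2, 4, 7, 8, 14, 28, 56
Repeated squaring mod 87: 37^1 = 37, 37^2 = 64, 37^4 = 7, 37^8 = 49, 37^16 = 52, 37^32 = 7
Test divisors in increasing order:
  k=1: 37^1 = 37 mod 87
  k=2: 37^2 = 64 mod 87
  k=4: 37^4 = 7 mod 87
  k=7: 37^7 = 7 * 64 * 37 = 46 mod 87
  k=8: 37^8 = 49 mod 87
  k=14: 37^14 = 49 * 7 * 64 = 28 mod 87
  k=28: 37^28 = 52 * 49 * 7 = 1 mod 87  <- first divisor giving 1
Order = 28

28


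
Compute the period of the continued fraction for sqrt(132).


Run the CF algorithm for sqrt(132).
a_0 = floor(sqrt(132)) = 11; set m_0=0, q_0=1.
Recurrence: m' = q*a - m,  q' = (d - m'^2)/q,  a' = floor((a_0 + m')/q').
  step 1: m=11, q=11, a=2
  step 2: m=11, q=1, a=22
a_2 = 2*a_0 = 22, so the period closes here.
sqrt(132) = [11; 2, 22]
Period length = 2

2


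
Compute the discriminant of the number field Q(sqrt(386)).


For K = Q(sqrt(d)) with d squarefree: disc(K) = d if d = 1 mod 4, and disc(K) = 4d if d = 2 or 3 mod 4.
Here d = 386, and d mod 4 = 2.
d = 2 mod 4, not 1 (O_K = Z[sqrt(d)]), so disc(K) = 4d = 4 * (386) = 1544

1544


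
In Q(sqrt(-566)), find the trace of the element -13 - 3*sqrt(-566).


Tr(a + b*sqrt(d)) = (a + b*sqrt(d)) + (a - b*sqrt(d)) = 2a
= 2 * (-13)
= -26

-26


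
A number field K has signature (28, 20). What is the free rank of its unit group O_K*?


By Dirichlet's unit theorem:
rank = r1 + r2 - 1
= 28 + 20 - 1
= 47

47


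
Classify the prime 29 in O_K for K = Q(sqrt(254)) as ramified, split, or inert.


K = Q(sqrt(254)). Since d mod 4 = 2, disc(K) = 1016.
Check p | disc: 1016 mod 29 = 1.
p does not divide disc. Compute Legendre symbol (d/p):
22^((29-1)/2) mod 29 = 1
(d/p) = 1, so p splits: (p) = P*P' with e=1, f=1, g=2.
Therefore p is split.

split


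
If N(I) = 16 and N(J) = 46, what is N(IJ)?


N(IJ) = N(I) * N(J)
= 16 * 46
= 736

736


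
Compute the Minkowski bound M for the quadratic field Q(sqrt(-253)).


d = -253, d mod 4 = 3, so disc(K) = 4d = -1012; |disc(K)| = 1012
Imaginary quadratic field, so n = 2, s = r2 = 1, r1 = 0
M = (n!/n^n) * (4/pi)^s * sqrt(|disc(K)|) = (2!/2^2) * (4/pi)^1 * sqrt(1012)
= 0.5 * 1.273240 * 31.811947
= 20.2521

20.2521


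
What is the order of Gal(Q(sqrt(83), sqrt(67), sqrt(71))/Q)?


The 3 square roots of distinct primes are multiplicatively independent over Q,
so [K:Q] = 2^3 and Gal(K/Q) is isomorphic to (Z/2Z)^3.
|Gal| = 2^3 = 8

8


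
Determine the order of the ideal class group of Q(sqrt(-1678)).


K = Q(sqrt(-1678)). d mod 4 = 2, so D = disc(K) = 4d = -6712
h(K) equals the number of primitive reduced positive-definite forms (a, b, c) = a*x^2 + b*x*y + c*y^2 with b^2 - 4ac = D,
where reduced means |b| <= a <= c, with b >= 0 whenever |b| = a or a = c, and primitive means gcd(a, b, c) = 1.
Reduced forces 3a^2 <= |D| = 6712, so 1 <= a <= 47; b must have the parity of D, and c = (b^2 - D)/(4a) must be an integer >= a.
Enumerate a = 1..47, b in [-a, a]:
  a=1: (1, 0, 1678)  [1]
  a=2: (2, 0, 839)  [1]
  a=3..6: none
  a=7: (7, -6, 241), (7, 6, 241)  [2]
  a=8..10: none
  a=11: (11, -8, 154), (11, 8, 154)  [2]
  a=12: none
  a=13: (13, -10, 131), (13, 10, 131)  [2]
  a=14: (14, -8, 121), (14, 8, 121)  [2]
  a=15..21: none
  a=22: (22, -8, 77), (22, 8, 77)  [2]
  a=23: (23, -2, 73), (23, 2, 73)  [2]
  a=24..25: none
  a=26: (26, -16, 67), (26, 16, 67)  [2]
  a=27..28: none
  a=29: (29, -4, 58), (29, 4, 58)  [2]
  a=30..45: none
  a=46: (46, -44, 47), (46, 44, 47)  [2]
  a=47: none
Total reduced forms: 1 + 1 + 2 + 2 + 2 + 2 + 2 + 2 + 2 + 2 + 2 = 20
h = 20

20


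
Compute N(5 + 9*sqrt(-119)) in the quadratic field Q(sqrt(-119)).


N(a + b*sqrt(d)) = a^2 - d*b^2
= (5)^2 - (-119)*(9)^2
= 25 + 9639
= 9664

9664


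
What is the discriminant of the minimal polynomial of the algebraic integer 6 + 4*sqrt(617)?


The element 6 + 4*sqrt(617) has minimal polynomial:
x^2 - 12*x - 9836
Discriminant = (-12)^2 - 4*(-9836)
= 144 + 39344
= 39488

39488


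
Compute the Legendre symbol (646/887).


p = 887 is prime, so compute (646/887) with the reciprocity algorithm (Jacobi-symbol steps: pull out 2s via (2/n), flip via reciprocity, reduce):
  pull out 2: (2/887) = +1  (since 887 mod 8 = 7)
  reciprocity: (323/887) -> -(887/323)
  reduce: (241/323)
  reciprocity: (241/323) -> +(323/241)
  reduce: (82/241)
  pull out 2: (2/241) = +1  (since 241 mod 8 = 1)
  reciprocity: (41/241) -> +(241/41)
  reduce: (36/41)
  pull out 2: (2/41) = +1  (since 41 mod 8 = 1)
  pull out 2: (2/41) = +1  (since 41 mod 8 = 1)
  reciprocity: (9/41) -> +(41/9)
  reduce: (5/9)
  reciprocity: (5/9) -> +(9/5)
  reduce: (4/5)
  pull out 2: (2/5) = -1  (since 5 mod 8 = 5)
  pull out 2: (2/5) = -1  (since 5 mod 8 = 5)
  (1/5) = 1
Product of signs = -1
(646/887) = -1

-1


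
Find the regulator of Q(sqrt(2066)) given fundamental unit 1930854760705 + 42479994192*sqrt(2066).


epsilon = 1930854760705 + 42479994192*sqrt(2066)
= 3.8617e+12
R = ln(3.8617e+12)
= 28.9821

28.9821


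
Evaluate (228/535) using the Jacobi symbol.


Compute (228/535) via quadratic reciprocity:
  pull out 2: (2/535) = +1  (since 535 mod 8 = 7)
  pull out 2: (2/535) = +1  (since 535 mod 8 = 7)
  reciprocity: (57/535) -> +(535/57)
  reduce: (22/57)
  pull out 2: (2/57) = +1  (since 57 mod 8 = 1)
  reciprocity: (11/57) -> +(57/11)
  reduce: (2/11)
  pull out 2: (2/11) = -1  (since 11 mod 8 = 3)
  (1/11) = 1
Product of signs = -1

-1


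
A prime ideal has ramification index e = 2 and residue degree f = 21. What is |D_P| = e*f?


|D_P| = e * f
= 2 * 21
= 42

42


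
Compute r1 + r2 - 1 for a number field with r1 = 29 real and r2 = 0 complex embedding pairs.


By Dirichlet's unit theorem:
rank = r1 + r2 - 1
= 29 + 0 - 1
= 28

28


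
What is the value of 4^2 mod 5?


p = 5 is prime and the exponent is (p-1)/2 = 2, so by Euler's criterion 4^2 = (4/5) = +1 or -1 mod 5.
Compute by square-and-multiply:
  2 = 2 (binary 10)
  Repeated squaring mod 5: 4^1 = 4, 4^2 = 1
  4^2 = 1 mod 5
Result 1: 4 is a quadratic residue mod 5.
4^2 mod 5 = 1

1


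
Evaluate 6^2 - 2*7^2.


x^2 - d*y^2
= 6^2 - 2*7^2
= 36 - 98
= -62

-62


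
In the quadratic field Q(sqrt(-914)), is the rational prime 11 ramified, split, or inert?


K = Q(sqrt(-914)). Since d mod 4 = 2, disc(K) = -3656.
Check p | disc: -3656 mod 11 = 7.
p does not divide disc. Compute Legendre symbol (d/p):
10^((11-1)/2) mod 11 = -1
(d/p) = -1, so p is inert: (p) stays prime with e=1, f=2, g=1.
Therefore p is inert.

inert


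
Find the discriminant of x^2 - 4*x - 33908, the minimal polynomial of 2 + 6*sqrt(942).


The element 2 + 6*sqrt(942) has minimal polynomial:
x^2 - 4*x - 33908
Discriminant = (-4)^2 - 4*(-33908)
= 16 + 135632
= 135648

135648


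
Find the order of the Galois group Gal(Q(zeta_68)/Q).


|Gal(Q(zeta_68)/Q)| = phi(68)
= 32

32


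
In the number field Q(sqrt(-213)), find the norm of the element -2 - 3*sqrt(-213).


N(a + b*sqrt(d)) = a^2 - d*b^2
= (-2)^2 - (-213)*(-3)^2
= 4 + 1917
= 1921

1921


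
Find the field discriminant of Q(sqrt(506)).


For K = Q(sqrt(d)) with d squarefree: disc(K) = d if d = 1 mod 4, and disc(K) = 4d if d = 2 or 3 mod 4.
Here d = 506, and d mod 4 = 2.
d = 2 mod 4, not 1 (O_K = Z[sqrt(d)]), so disc(K) = 4d = 4 * (506) = 2024

2024


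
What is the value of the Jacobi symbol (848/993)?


Compute (848/993) via quadratic reciprocity:
  pull out 2: (2/993) = +1  (since 993 mod 8 = 1)
  pull out 2: (2/993) = +1  (since 993 mod 8 = 1)
  pull out 2: (2/993) = +1  (since 993 mod 8 = 1)
  pull out 2: (2/993) = +1  (since 993 mod 8 = 1)
  reciprocity: (53/993) -> +(993/53)
  reduce: (39/53)
  reciprocity: (39/53) -> +(53/39)
  reduce: (14/39)
  pull out 2: (2/39) = +1  (since 39 mod 8 = 7)
  reciprocity: (7/39) -> -(39/7)
  reduce: (4/7)
  pull out 2: (2/7) = +1  (since 7 mod 8 = 7)
  pull out 2: (2/7) = +1  (since 7 mod 8 = 7)
  (1/7) = 1
Product of signs = -1

-1


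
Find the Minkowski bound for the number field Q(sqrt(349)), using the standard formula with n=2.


d = 349, d mod 4 = 1, so disc(K) = d = 349; |disc(K)| = 349
Real quadratic field, so n = 2, s = r2 = 0, r1 = 2
M = (n!/n^n) * (4/pi)^s * sqrt(|disc(K)|) = (2!/2^2) * (4/pi)^0 * sqrt(349)
= 0.5 * 1.000000 * 18.681542
= 9.3408

9.3408


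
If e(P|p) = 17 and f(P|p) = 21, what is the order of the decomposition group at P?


|D_P| = e * f
= 17 * 21
= 357

357


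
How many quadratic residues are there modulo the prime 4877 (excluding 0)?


For prime p, the number of non-zero quadratic residues is (p-1)/2.
= (4877-1)/2
= 2438

2438


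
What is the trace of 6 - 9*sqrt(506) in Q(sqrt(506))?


Tr(a + b*sqrt(d)) = (a + b*sqrt(d)) + (a - b*sqrt(d)) = 2a
= 2 * (6)
= 12

12


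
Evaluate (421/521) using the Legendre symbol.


p = 521 is prime, so compute (421/521) with the reciprocity algorithm (Jacobi-symbol steps: pull out 2s via (2/n), flip via reciprocity, reduce):
  reciprocity: (421/521) -> +(521/421)
  reduce: (100/421)
  pull out 2: (2/421) = -1  (since 421 mod 8 = 5)
  pull out 2: (2/421) = -1  (since 421 mod 8 = 5)
  reciprocity: (25/421) -> +(421/25)
  reduce: (21/25)
  reciprocity: (21/25) -> +(25/21)
  reduce: (4/21)
  pull out 2: (2/21) = -1  (since 21 mod 8 = 5)
  pull out 2: (2/21) = -1  (since 21 mod 8 = 5)
  (1/21) = 1
Product of signs = 1
(421/521) = 1

1


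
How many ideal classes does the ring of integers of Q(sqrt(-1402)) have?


K = Q(sqrt(-1402)). d mod 4 = 2, so D = disc(K) = 4d = -5608
h(K) equals the number of primitive reduced positive-definite forms (a, b, c) = a*x^2 + b*x*y + c*y^2 with b^2 - 4ac = D,
where reduced means |b| <= a <= c, with b >= 0 whenever |b| = a or a = c, and primitive means gcd(a, b, c) = 1.
Reduced forces 3a^2 <= |D| = 5608, so 1 <= a <= 43; b must have the parity of D, and c = (b^2 - D)/(4a) must be an integer >= a.
Enumerate a = 1..43, b in [-a, a]:
  a=1: (1, 0, 1402)  [1]
  a=2: (2, 0, 701)  [1]
  a=3..16: none
  a=17: (17, -6, 83), (17, 6, 83)  [2]
  a=18: none
  a=19: (19, -4, 74), (19, 4, 74)  [2]
  a=20..22: none
  a=23: (23, -2, 61), (23, 2, 61)  [2]
  a=24..33: none
  a=34: (34, -28, 47), (34, 28, 47)  [2]
  a=35..36: none
  a=37: (37, -4, 38), (37, 4, 38)  [2]
  a=38..40: none
  a=41: (41, -38, 43), (41, 38, 43)  [2]
  a=42..43: none
Total reduced forms: 1 + 1 + 2 + 2 + 2 + 2 + 2 + 2 = 14
h = 14

14


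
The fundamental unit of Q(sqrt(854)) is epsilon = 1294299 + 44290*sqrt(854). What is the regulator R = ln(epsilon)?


epsilon = 1294299 + 44290*sqrt(854)
= 2.5886e+06
R = ln(2.5886e+06)
= 14.7666

14.7666


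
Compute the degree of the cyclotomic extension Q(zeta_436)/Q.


The degree equals Euler's totient phi(436).
436 = 2^2 * 109
phi(436) = 216

216


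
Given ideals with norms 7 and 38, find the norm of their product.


N(IJ) = N(I) * N(J)
= 7 * 38
= 266

266


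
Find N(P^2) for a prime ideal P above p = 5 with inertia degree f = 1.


N(P^a) = p^(a*f)
= 5^(2*1)
= 5^2
= 25

25


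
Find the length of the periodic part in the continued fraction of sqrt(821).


Run the CF algorithm for sqrt(821).
a_0 = floor(sqrt(821)) = 28; set m_0=0, q_0=1.
Recurrence: m' = q*a - m,  q' = (d - m'^2)/q,  a' = floor((a_0 + m')/q').
  step 1: m=28, q=37, a=1
  step 2: m=9, q=20, a=1
  step 3: m=11, q=35, a=1
  step 4: m=24, q=7, a=7
  step 5: m=25, q=28, a=1
  step 6: m=3, q=29, a=1
  step 7: m=26, q=5, a=10
  step 8: m=24, q=49, a=1
  step 9: m=25, q=4, a=13
  step 10: m=27, q=23, a=2
  step 11: m=19, q=20, a=2
  step 12: m=21, q=19, a=2
  step 13: m=17, q=28, a=1
  step 14: m=11, q=25, a=1
  step 15: m=14, q=25, a=1
  step 16: m=11, q=28, a=1
  step 17: m=17, q=19, a=2
  step 18: m=21, q=20, a=2
  step 19: m=19, q=23, a=2
  step 20: m=27, q=4, a=13
  step 21: m=25, q=49, a=1
  step 22: m=24, q=5, a=10
  step 23: m=26, q=29, a=1
  step 24: m=3, q=28, a=1
  step 25: m=25, q=7, a=7
  step 26: m=24, q=35, a=1
  step 27: m=11, q=20, a=1
  step 28: m=9, q=37, a=1
  step 29: m=28, q=1, a=56
a_29 = 2*a_0 = 56, so the period closes here.
sqrt(821) = [28; 1, 1, 1, 7, 1, 1, 10, 1, 13, 2, 2, 2, 1, 1, 1, 1, 2, 2, 2, 13, 1, 10, 1, 1, 7, 1, 1, 1, 56]
Period length = 29

29


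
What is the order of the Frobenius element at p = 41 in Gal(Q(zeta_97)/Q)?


The Frobenius at p in Gal(Q(zeta_n)/Q) = (Z/nZ)* is the class of p, so its order is ord_97(41), the smallest k >= 1 with 41^k = 1 mod 97.
n = 97 = 97, phi(97) = 96; the order divides phi(n).
Divisors of 96: 1, 2, 3, 4, 6, 8, 12, 16, 24, 32, 48, 96
Repeated squaring mod 97: 41^1 = 41, 41^2 = 32, 41^4 = 54, 41^8 = 6, 41^16 = 36, 41^32 = 35, 41^64 = 61
Test divisors in increasing order:
  k=1: 41^1 = 41 mod 97
  k=2: 41^2 = 32 mod 97
  k=3: 41^3 = 32 * 41 = 51 mod 97
  k=4: 41^4 = 54 mod 97
  k=6: 41^6 = 54 * 32 = 79 mod 97
  k=8: 41^8 = 6 mod 97
  k=12: 41^12 = 6 * 54 = 33 mod 97
  k=16: 41^16 = 36 mod 97
  k=24: 41^24 = 36 * 6 = 22 mod 97
  k=32: 41^32 = 35 mod 97
  k=48: 41^48 = 35 * 36 = 96 mod 97
  k=96: 41^96 = 61 * 35 = 1 mod 97  <- first divisor giving 1
Order = 96

96


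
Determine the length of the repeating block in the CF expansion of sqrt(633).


Run the CF algorithm for sqrt(633).
a_0 = floor(sqrt(633)) = 25; set m_0=0, q_0=1.
Recurrence: m' = q*a - m,  q' = (d - m'^2)/q,  a' = floor((a_0 + m')/q').
  step 1: m=25, q=8, a=6
  step 2: m=23, q=13, a=3
  step 3: m=16, q=29, a=1
  step 4: m=13, q=16, a=2
  step 5: m=19, q=17, a=2
  step 6: m=15, q=24, a=1
  step 7: m=9, q=23, a=1
  step 8: m=14, q=19, a=2
  step 9: m=24, q=3, a=16
  step 10: m=24, q=19, a=2
  step 11: m=14, q=23, a=1
  step 12: m=9, q=24, a=1
  step 13: m=15, q=17, a=2
  step 14: m=19, q=16, a=2
  step 15: m=13, q=29, a=1
  step 16: m=16, q=13, a=3
  step 17: m=23, q=8, a=6
  step 18: m=25, q=1, a=50
a_18 = 2*a_0 = 50, so the period closes here.
sqrt(633) = [25; 6, 3, 1, 2, 2, 1, 1, 2, 16, 2, 1, 1, 2, 2, 1, 3, 6, 50]
Period length = 18

18


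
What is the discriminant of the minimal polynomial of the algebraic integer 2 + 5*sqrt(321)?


The element 2 + 5*sqrt(321) has minimal polynomial:
x^2 - 4*x - 8021
Discriminant = (-4)^2 - 4*(-8021)
= 16 + 32084
= 32100

32100


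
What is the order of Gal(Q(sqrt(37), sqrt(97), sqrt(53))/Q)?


The 3 square roots of distinct primes are multiplicatively independent over Q,
so [K:Q] = 2^3 and Gal(K/Q) is isomorphic to (Z/2Z)^3.
|Gal| = 2^3 = 8

8


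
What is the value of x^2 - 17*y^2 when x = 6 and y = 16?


x^2 - d*y^2
= 6^2 - 17*16^2
= 36 - 4352
= -4316

-4316


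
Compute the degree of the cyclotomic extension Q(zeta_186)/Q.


The degree equals Euler's totient phi(186).
186 = 2 * 3 * 31
phi(186) = 60

60


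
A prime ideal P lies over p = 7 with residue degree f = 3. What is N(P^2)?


N(P^a) = p^(a*f)
= 7^(2*3)
= 7^6
= 117649

117649


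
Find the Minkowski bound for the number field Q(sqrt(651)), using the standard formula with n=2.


d = 651, d mod 4 = 3, so disc(K) = 4d = 2604; |disc(K)| = 2604
Real quadratic field, so n = 2, s = r2 = 0, r1 = 2
M = (n!/n^n) * (4/pi)^s * sqrt(|disc(K)|) = (2!/2^2) * (4/pi)^0 * sqrt(2604)
= 0.5 * 1.000000 * 51.029403
= 25.5147

25.5147


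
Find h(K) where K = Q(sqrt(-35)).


K = Q(sqrt(-35)). d mod 4 = 1, so D = disc(K) = d = -35
h(K) equals the number of primitive reduced positive-definite forms (a, b, c) = a*x^2 + b*x*y + c*y^2 with b^2 - 4ac = D,
where reduced means |b| <= a <= c, with b >= 0 whenever |b| = a or a = c, and primitive means gcd(a, b, c) = 1.
Reduced forces 3a^2 <= |D| = 35, so 1 <= a <= 3; b must have the parity of D, and c = (b^2 - D)/(4a) must be an integer >= a.
Enumerate a = 1..3, b in [-a, a]:
  a=1: (1, 1, 9)  [1]
  a=2: none
  a=3: (3, 1, 3)  [1]
Total reduced forms: 1 + 1 = 2
h = 2

2


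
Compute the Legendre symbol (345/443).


p = 443 is prime, so compute (345/443) with the reciprocity algorithm (Jacobi-symbol steps: pull out 2s via (2/n), flip via reciprocity, reduce):
  reciprocity: (345/443) -> +(443/345)
  reduce: (98/345)
  pull out 2: (2/345) = +1  (since 345 mod 8 = 1)
  reciprocity: (49/345) -> +(345/49)
  reduce: (2/49)
  pull out 2: (2/49) = +1  (since 49 mod 8 = 1)
  (1/49) = 1
Product of signs = 1
(345/443) = 1

1


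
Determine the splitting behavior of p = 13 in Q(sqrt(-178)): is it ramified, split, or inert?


K = Q(sqrt(-178)). Since d mod 4 = 2, disc(K) = -712.
Check p | disc: -712 mod 13 = 3.
p does not divide disc. Compute Legendre symbol (d/p):
4^((13-1)/2) mod 13 = 1
(d/p) = 1, so p splits: (p) = P*P' with e=1, f=1, g=2.
Therefore p is split.

split


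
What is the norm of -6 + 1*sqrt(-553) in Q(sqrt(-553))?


N(a + b*sqrt(d)) = a^2 - d*b^2
= (-6)^2 - (-553)*(1)^2
= 36 + 553
= 589

589


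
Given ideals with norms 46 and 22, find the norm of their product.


N(IJ) = N(I) * N(J)
= 46 * 22
= 1012

1012


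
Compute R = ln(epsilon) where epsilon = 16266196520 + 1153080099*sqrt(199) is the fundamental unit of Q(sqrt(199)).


epsilon = 16266196520 + 1153080099*sqrt(199)
= 3.2532e+10
R = ln(3.2532e+10)
= 24.2055

24.2055


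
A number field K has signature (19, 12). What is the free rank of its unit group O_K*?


By Dirichlet's unit theorem:
rank = r1 + r2 - 1
= 19 + 12 - 1
= 30

30


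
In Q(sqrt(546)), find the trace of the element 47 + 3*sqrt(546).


Tr(a + b*sqrt(d)) = (a + b*sqrt(d)) + (a - b*sqrt(d)) = 2a
= 2 * (47)
= 94

94


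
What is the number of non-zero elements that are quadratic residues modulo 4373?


For prime p, the number of non-zero quadratic residues is (p-1)/2.
= (4373-1)/2
= 2186

2186


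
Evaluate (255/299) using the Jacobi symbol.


Compute (255/299) via quadratic reciprocity:
  reciprocity: (255/299) -> -(299/255)
  reduce: (44/255)
  pull out 2: (2/255) = +1  (since 255 mod 8 = 7)
  pull out 2: (2/255) = +1  (since 255 mod 8 = 7)
  reciprocity: (11/255) -> -(255/11)
  reduce: (2/11)
  pull out 2: (2/11) = -1  (since 11 mod 8 = 3)
  (1/11) = 1
Product of signs = -1

-1


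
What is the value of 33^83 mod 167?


p = 167 is prime and the exponent is (p-1)/2 = 83, so by Euler's criterion 33^83 = (33/167) = +1 or -1 mod 167.
Compute by square-and-multiply:
  83 = 64 + 16 + 2 + 1 (binary 1010011)
  Repeated squaring mod 167: 33^1 = 33, 33^2 = 87, 33^4 = 54, 33^8 = 77, 33^16 = 84, 33^32 = 42, 33^64 = 94
  33^83 = 33^64 * 33^16 * 33^2 * 33^1 = 94 * 84 * 87 * 33 mod 167
    94 * 84 = 7896 = 47 mod 167
    47 * 87 = 4089 = 81 mod 167
    81 * 33 = 2673 = 1 mod 167
  33^83 = 1 mod 167
Result 1: 33 is a quadratic residue mod 167.
33^83 mod 167 = 1

1


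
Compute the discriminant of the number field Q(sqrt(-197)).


For K = Q(sqrt(d)) with d squarefree: disc(K) = d if d = 1 mod 4, and disc(K) = 4d if d = 2 or 3 mod 4.
Here d = -197, and d mod 4 = 3.
d = 3 mod 4, not 1 (O_K = Z[sqrt(d)]), so disc(K) = 4d = 4 * (-197) = -788

-788


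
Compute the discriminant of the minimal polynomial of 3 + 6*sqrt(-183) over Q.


The element 3 + 6*sqrt(-183) has minimal polynomial:
x^2 - 6*x + 6597
Discriminant = (-6)^2 - 4*(6597)
= 36 - 26388
= -26352

-26352


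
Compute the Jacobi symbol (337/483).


Compute (337/483) via quadratic reciprocity:
  reciprocity: (337/483) -> +(483/337)
  reduce: (146/337)
  pull out 2: (2/337) = +1  (since 337 mod 8 = 1)
  reciprocity: (73/337) -> +(337/73)
  reduce: (45/73)
  reciprocity: (45/73) -> +(73/45)
  reduce: (28/45)
  pull out 2: (2/45) = -1  (since 45 mod 8 = 5)
  pull out 2: (2/45) = -1  (since 45 mod 8 = 5)
  reciprocity: (7/45) -> +(45/7)
  reduce: (3/7)
  reciprocity: (3/7) -> -(7/3)
  reduce: (1/3)
  (1/3) = 1
Product of signs = -1

-1


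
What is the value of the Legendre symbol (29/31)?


p = 31 is prime, so compute (29/31) with the reciprocity algorithm (Jacobi-symbol steps: pull out 2s via (2/n), flip via reciprocity, reduce):
  reciprocity: (29/31) -> +(31/29)
  reduce: (2/29)
  pull out 2: (2/29) = -1  (since 29 mod 8 = 5)
  (1/29) = 1
Product of signs = -1
(29/31) = -1

-1


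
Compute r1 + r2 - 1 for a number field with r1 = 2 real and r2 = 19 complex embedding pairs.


By Dirichlet's unit theorem:
rank = r1 + r2 - 1
= 2 + 19 - 1
= 20

20


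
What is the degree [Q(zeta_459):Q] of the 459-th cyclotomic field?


The degree equals Euler's totient phi(459).
459 = 3^3 * 17
phi(459) = 288

288


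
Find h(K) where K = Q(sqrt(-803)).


K = Q(sqrt(-803)). d mod 4 = 1, so D = disc(K) = d = -803
h(K) equals the number of primitive reduced positive-definite forms (a, b, c) = a*x^2 + b*x*y + c*y^2 with b^2 - 4ac = D,
where reduced means |b| <= a <= c, with b >= 0 whenever |b| = a or a = c, and primitive means gcd(a, b, c) = 1.
Reduced forces 3a^2 <= |D| = 803, so 1 <= a <= 16; b must have the parity of D, and c = (b^2 - D)/(4a) must be an integer >= a.
Enumerate a = 1..16, b in [-a, a]:
  a=1: (1, 1, 201)  [1]
  a=2: none
  a=3: (3, -1, 67), (3, 1, 67)  [2]
  a=4..6: none
  a=7: (7, -3, 29), (7, 3, 29)  [2]
  a=8: none
  a=9: (9, -5, 23), (9, 5, 23)  [2]
  a=10: none
  a=11: (11, 11, 21)  [1]
  a=12: none
  a=13: (13, -9, 17), (13, 9, 17)  [2]
  a=14..16: none
Total reduced forms: 1 + 2 + 2 + 2 + 1 + 2 = 10
h = 10

10


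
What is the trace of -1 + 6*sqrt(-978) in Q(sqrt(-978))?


Tr(a + b*sqrt(d)) = (a + b*sqrt(d)) + (a - b*sqrt(d)) = 2a
= 2 * (-1)
= -2

-2


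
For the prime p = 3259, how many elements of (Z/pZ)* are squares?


For prime p, the number of non-zero quadratic residues is (p-1)/2.
= (3259-1)/2
= 1629

1629


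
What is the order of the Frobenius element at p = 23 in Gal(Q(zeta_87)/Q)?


The Frobenius at p in Gal(Q(zeta_n)/Q) = (Z/nZ)* is the class of p, so its order is ord_87(23), the smallest k >= 1 with 23^k = 1 mod 87.
n = 87 = 3 * 29, phi(87) = 56; the order divides phi(n).
Divisors of 56: 1, 2, 4, 7, 8, 14, 28, 56
Repeated squaring mod 87: 23^1 = 23, 23^2 = 7, 23^4 = 49, 23^8 = 52, 23^16 = 7, 23^32 = 49
Test divisors in increasing order:
  k=1: 23^1 = 23 mod 87
  k=2: 23^2 = 7 mod 87
  k=4: 23^4 = 49 mod 87
  k=7: 23^7 = 49 * 7 * 23 = 59 mod 87
  k=8: 23^8 = 52 mod 87
  k=14: 23^14 = 52 * 49 * 7 = 1 mod 87  <- first divisor giving 1
Order = 14

14


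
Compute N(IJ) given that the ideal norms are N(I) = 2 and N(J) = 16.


N(IJ) = N(I) * N(J)
= 2 * 16
= 32

32


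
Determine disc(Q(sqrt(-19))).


For K = Q(sqrt(d)) with d squarefree: disc(K) = d if d = 1 mod 4, and disc(K) = 4d if d = 2 or 3 mod 4.
Here d = -19, and d mod 4 = 1.
d = 1 mod 4 (O_K = Z[(1+sqrt(d))/2]), so disc(K) = d = -19

-19


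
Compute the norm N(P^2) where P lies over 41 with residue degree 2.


N(P^a) = p^(a*f)
= 41^(2*2)
= 41^4
= 2825761

2825761


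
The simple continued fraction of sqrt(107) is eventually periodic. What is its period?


Run the CF algorithm for sqrt(107).
a_0 = floor(sqrt(107)) = 10; set m_0=0, q_0=1.
Recurrence: m' = q*a - m,  q' = (d - m'^2)/q,  a' = floor((a_0 + m')/q').
  step 1: m=10, q=7, a=2
  step 2: m=4, q=13, a=1
  step 3: m=9, q=2, a=9
  step 4: m=9, q=13, a=1
  step 5: m=4, q=7, a=2
  step 6: m=10, q=1, a=20
a_6 = 2*a_0 = 20, so the period closes here.
sqrt(107) = [10; 2, 1, 9, 1, 2, 20]
Period length = 6

6


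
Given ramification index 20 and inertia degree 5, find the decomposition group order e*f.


|D_P| = e * f
= 20 * 5
= 100

100


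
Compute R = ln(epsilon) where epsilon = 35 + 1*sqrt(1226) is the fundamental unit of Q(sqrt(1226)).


epsilon = 35 + 1*sqrt(1226)
= 70.0143
R = ln(70.0143)
= 4.2487

4.2487


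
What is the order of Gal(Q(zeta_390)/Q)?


|Gal(Q(zeta_390)/Q)| = phi(390)
= 96

96


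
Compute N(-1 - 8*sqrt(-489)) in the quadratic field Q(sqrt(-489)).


N(a + b*sqrt(d)) = a^2 - d*b^2
= (-1)^2 - (-489)*(-8)^2
= 1 + 31296
= 31297

31297


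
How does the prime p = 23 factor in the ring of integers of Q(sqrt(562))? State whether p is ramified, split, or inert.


K = Q(sqrt(562)). Since d mod 4 = 2, disc(K) = 2248.
Check p | disc: 2248 mod 23 = 17.
p does not divide disc. Compute Legendre symbol (d/p):
10^((23-1)/2) mod 23 = -1
(d/p) = -1, so p is inert: (p) stays prime with e=1, f=2, g=1.
Therefore p is inert.

inert


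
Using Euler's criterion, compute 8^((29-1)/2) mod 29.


p = 29 is prime and the exponent is (p-1)/2 = 14, so by Euler's criterion 8^14 = (8/29) = +1 or -1 mod 29.
Compute by square-and-multiply:
  14 = 8 + 4 + 2 (binary 1110)
  Repeated squaring mod 29: 8^1 = 8, 8^2 = 6, 8^4 = 7, 8^8 = 20
  8^14 = 8^8 * 8^4 * 8^2 = 20 * 7 * 6 mod 29
    20 * 7 = 140 = 24 mod 29
    24 * 6 = 144 = 28 mod 29
  8^14 = 28 mod 29
Result 28 = p - 1 = -1 mod 29: 8 is a quadratic non-residue mod 29. As a residue in [0, p-1] the value is 28.
8^14 mod 29 = 28

28


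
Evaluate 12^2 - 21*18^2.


x^2 - d*y^2
= 12^2 - 21*18^2
= 144 - 6804
= -6660

-6660


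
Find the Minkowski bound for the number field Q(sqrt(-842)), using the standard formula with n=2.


d = -842, d mod 4 = 2, so disc(K) = 4d = -3368; |disc(K)| = 3368
Imaginary quadratic field, so n = 2, s = r2 = 1, r1 = 0
M = (n!/n^n) * (4/pi)^s * sqrt(|disc(K)|) = (2!/2^2) * (4/pi)^1 * sqrt(3368)
= 0.5 * 1.273240 * 58.034473
= 36.9459

36.9459


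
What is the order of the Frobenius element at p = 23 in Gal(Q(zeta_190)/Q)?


The Frobenius at p in Gal(Q(zeta_n)/Q) = (Z/nZ)* is the class of p, so its order is ord_190(23), the smallest k >= 1 with 23^k = 1 mod 190.
n = 190 = 2 * 5 * 19, phi(190) = 72; the order divides phi(n).
Divisors of 72: 1, 2, 3, 4, 6, 8, 9, 12, 18, 24, 36, 72
Repeated squaring mod 190: 23^1 = 23, 23^2 = 149, 23^4 = 161, 23^8 = 81, 23^16 = 101, 23^32 = 131, 23^64 = 61
Test divisors in increasing order:
  k=1: 23^1 = 23 mod 190
  k=2: 23^2 = 149 mod 190
  k=3: 23^3 = 149 * 23 = 7 mod 190
  k=4: 23^4 = 161 mod 190
  k=6: 23^6 = 161 * 149 = 49 mod 190
  k=8: 23^8 = 81 mod 190
  k=9: 23^9 = 81 * 23 = 153 mod 190
  k=12: 23^12 = 81 * 161 = 121 mod 190
  k=18: 23^18 = 101 * 149 = 39 mod 190
  k=24: 23^24 = 101 * 81 = 11 mod 190
  k=36: 23^36 = 131 * 161 = 1 mod 190  <- first divisor giving 1
Order = 36

36


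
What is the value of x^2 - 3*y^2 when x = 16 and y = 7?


x^2 - d*y^2
= 16^2 - 3*7^2
= 256 - 147
= 109

109


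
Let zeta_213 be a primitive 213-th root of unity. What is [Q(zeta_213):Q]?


The degree equals Euler's totient phi(213).
213 = 3 * 71
phi(213) = 140

140


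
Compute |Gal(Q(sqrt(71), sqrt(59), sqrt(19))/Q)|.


The 3 square roots of distinct primes are multiplicatively independent over Q,
so [K:Q] = 2^3 and Gal(K/Q) is isomorphic to (Z/2Z)^3.
|Gal| = 2^3 = 8

8


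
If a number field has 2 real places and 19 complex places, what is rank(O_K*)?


By Dirichlet's unit theorem:
rank = r1 + r2 - 1
= 2 + 19 - 1
= 20

20


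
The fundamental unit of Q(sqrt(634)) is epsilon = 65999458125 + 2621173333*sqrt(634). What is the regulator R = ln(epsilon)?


epsilon = 65999458125 + 2621173333*sqrt(634)
= 1.3200e+11
R = ln(1.3200e+11)
= 25.6061

25.6061


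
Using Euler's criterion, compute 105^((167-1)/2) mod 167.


p = 167 is prime and the exponent is (p-1)/2 = 83, so by Euler's criterion 105^83 = (105/167) = +1 or -1 mod 167.
Compute by square-and-multiply:
  83 = 64 + 16 + 2 + 1 (binary 1010011)
  Repeated squaring mod 167: 105^1 = 105, 105^2 = 3, 105^4 = 9, 105^8 = 81, 105^16 = 48, 105^32 = 133, 105^64 = 154
  105^83 = 105^64 * 105^16 * 105^2 * 105^1 = 154 * 48 * 3 * 105 mod 167
    154 * 48 = 7392 = 44 mod 167
    44 * 3 = 132 = 132 mod 167
    132 * 105 = 13860 = 166 mod 167
  105^83 = 166 mod 167
Result 166 = p - 1 = -1 mod 167: 105 is a quadratic non-residue mod 167. As a residue in [0, p-1] the value is 166.
105^83 mod 167 = 166

166


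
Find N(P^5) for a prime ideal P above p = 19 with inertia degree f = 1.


N(P^a) = p^(a*f)
= 19^(5*1)
= 19^5
= 2476099

2476099


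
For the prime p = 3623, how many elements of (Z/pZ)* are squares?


For prime p, the number of non-zero quadratic residues is (p-1)/2.
= (3623-1)/2
= 1811

1811


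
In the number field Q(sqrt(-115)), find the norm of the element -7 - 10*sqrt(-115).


N(a + b*sqrt(d)) = a^2 - d*b^2
= (-7)^2 - (-115)*(-10)^2
= 49 + 11500
= 11549

11549


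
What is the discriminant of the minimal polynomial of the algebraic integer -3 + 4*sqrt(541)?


The element -3 + 4*sqrt(541) has minimal polynomial:
x^2 + 6*x - 8647
Discriminant = (6)^2 - 4*(-8647)
= 36 + 34588
= 34624

34624


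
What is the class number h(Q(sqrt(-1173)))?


K = Q(sqrt(-1173)). d mod 4 = 3, so D = disc(K) = 4d = -4692
h(K) equals the number of primitive reduced positive-definite forms (a, b, c) = a*x^2 + b*x*y + c*y^2 with b^2 - 4ac = D,
where reduced means |b| <= a <= c, with b >= 0 whenever |b| = a or a = c, and primitive means gcd(a, b, c) = 1.
Reduced forces 3a^2 <= |D| = 4692, so 1 <= a <= 39; b must have the parity of D, and c = (b^2 - D)/(4a) must be an integer >= a.
Enumerate a = 1..39, b in [-a, a]:
  a=1: (1, 0, 1173)  [1]
  a=2: (2, 2, 587)  [1]
  a=3: (3, 0, 391)  [1]
  a=4..5: none
  a=6: (6, 6, 197)  [1]
  a=7..10: none
  a=11: (11, -4, 107), (11, 4, 107)  [2]
  a=12: none
  a=13: (13, -12, 93), (13, 12, 93)  [2]
  a=14..16: none
  a=17: (17, 0, 69)  [1]
  a=18: none
  a=19: (19, -18, 66), (19, 18, 66)  [2]
  a=20..21: none
  a=22: (22, -18, 57), (22, 18, 57)  [2]
  a=23: (23, 0, 51)  [1]
  a=24..25: none
  a=26: (26, -14, 47), (26, 14, 47)  [2]
  a=27..28: none
  a=29: (29, -8, 41), (29, 8, 41)  [2]
  a=30: none
  a=31: (31, -12, 39), (31, 12, 39)  [2]
  a=32: none
  a=33: (33, -18, 38), (33, 18, 38)  [2]
  a=34: (34, 34, 43)  [1]
  a=35..36: none
  a=37: (37, 28, 37)  [1]
  a=38..39: none
Total reduced forms: 1 + 1 + 1 + 1 + 2 + 2 + 1 + 2 + 2 + 1 + 2 + 2 + 2 + 2 + 1 + 1 = 24
h = 24

24


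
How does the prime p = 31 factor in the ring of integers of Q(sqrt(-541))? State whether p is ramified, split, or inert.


K = Q(sqrt(-541)). Since d mod 4 = 3, disc(K) = -2164.
Check p | disc: -2164 mod 31 = 6.
p does not divide disc. Compute Legendre symbol (d/p):
17^((31-1)/2) mod 31 = -1
(d/p) = -1, so p is inert: (p) stays prime with e=1, f=2, g=1.
Therefore p is inert.

inert


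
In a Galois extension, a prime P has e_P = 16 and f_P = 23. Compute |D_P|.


|D_P| = e * f
= 16 * 23
= 368

368


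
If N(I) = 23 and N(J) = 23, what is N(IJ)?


N(IJ) = N(I) * N(J)
= 23 * 23
= 529

529


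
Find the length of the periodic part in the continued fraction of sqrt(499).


Run the CF algorithm for sqrt(499).
a_0 = floor(sqrt(499)) = 22; set m_0=0, q_0=1.
Recurrence: m' = q*a - m,  q' = (d - m'^2)/q,  a' = floor((a_0 + m')/q').
  step 1: m=22, q=15, a=2
  step 2: m=8, q=29, a=1
  step 3: m=21, q=2, a=21
  step 4: m=21, q=29, a=1
  step 5: m=8, q=15, a=2
  step 6: m=22, q=1, a=44
a_6 = 2*a_0 = 44, so the period closes here.
sqrt(499) = [22; 2, 1, 21, 1, 2, 44]
Period length = 6

6


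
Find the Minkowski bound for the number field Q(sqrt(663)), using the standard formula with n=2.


d = 663, d mod 4 = 3, so disc(K) = 4d = 2652; |disc(K)| = 2652
Real quadratic field, so n = 2, s = r2 = 0, r1 = 2
M = (n!/n^n) * (4/pi)^s * sqrt(|disc(K)|) = (2!/2^2) * (4/pi)^0 * sqrt(2652)
= 0.5 * 1.000000 * 51.497573
= 25.7488

25.7488


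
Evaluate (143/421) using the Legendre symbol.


p = 421 is prime, so compute (143/421) with the reciprocity algorithm (Jacobi-symbol steps: pull out 2s via (2/n), flip via reciprocity, reduce):
  reciprocity: (143/421) -> +(421/143)
  reduce: (135/143)
  reciprocity: (135/143) -> -(143/135)
  reduce: (8/135)
  pull out 2: (2/135) = +1  (since 135 mod 8 = 7)
  pull out 2: (2/135) = +1  (since 135 mod 8 = 7)
  pull out 2: (2/135) = +1  (since 135 mod 8 = 7)
  (1/135) = 1
Product of signs = -1
(143/421) = -1

-1


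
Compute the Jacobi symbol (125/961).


Compute (125/961) via quadratic reciprocity:
  reciprocity: (125/961) -> +(961/125)
  reduce: (86/125)
  pull out 2: (2/125) = -1  (since 125 mod 8 = 5)
  reciprocity: (43/125) -> +(125/43)
  reduce: (39/43)
  reciprocity: (39/43) -> -(43/39)
  reduce: (4/39)
  pull out 2: (2/39) = +1  (since 39 mod 8 = 7)
  pull out 2: (2/39) = +1  (since 39 mod 8 = 7)
  (1/39) = 1
Product of signs = 1

1


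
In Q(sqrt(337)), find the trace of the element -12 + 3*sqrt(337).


Tr(a + b*sqrt(d)) = (a + b*sqrt(d)) + (a - b*sqrt(d)) = 2a
= 2 * (-12)
= -24

-24


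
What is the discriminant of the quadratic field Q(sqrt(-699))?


For K = Q(sqrt(d)) with d squarefree: disc(K) = d if d = 1 mod 4, and disc(K) = 4d if d = 2 or 3 mod 4.
Here d = -699, and d mod 4 = 1.
d = 1 mod 4 (O_K = Z[(1+sqrt(d))/2]), so disc(K) = d = -699

-699


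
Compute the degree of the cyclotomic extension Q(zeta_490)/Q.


The degree equals Euler's totient phi(490).
490 = 2 * 5 * 7^2
phi(490) = 168

168


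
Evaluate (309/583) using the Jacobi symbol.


Compute (309/583) via quadratic reciprocity:
  reciprocity: (309/583) -> +(583/309)
  reduce: (274/309)
  pull out 2: (2/309) = -1  (since 309 mod 8 = 5)
  reciprocity: (137/309) -> +(309/137)
  reduce: (35/137)
  reciprocity: (35/137) -> +(137/35)
  reduce: (32/35)
  pull out 2: (2/35) = -1  (since 35 mod 8 = 3)
  pull out 2: (2/35) = -1  (since 35 mod 8 = 3)
  pull out 2: (2/35) = -1  (since 35 mod 8 = 3)
  pull out 2: (2/35) = -1  (since 35 mod 8 = 3)
  pull out 2: (2/35) = -1  (since 35 mod 8 = 3)
  (1/35) = 1
Product of signs = 1

1


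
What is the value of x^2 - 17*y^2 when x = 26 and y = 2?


x^2 - d*y^2
= 26^2 - 17*2^2
= 676 - 68
= 608

608


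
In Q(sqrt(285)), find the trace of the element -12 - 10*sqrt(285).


Tr(a + b*sqrt(d)) = (a + b*sqrt(d)) + (a - b*sqrt(d)) = 2a
= 2 * (-12)
= -24

-24


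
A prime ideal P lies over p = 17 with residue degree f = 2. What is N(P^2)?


N(P^a) = p^(a*f)
= 17^(2*2)
= 17^4
= 83521

83521


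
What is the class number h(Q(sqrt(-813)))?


K = Q(sqrt(-813)). d mod 4 = 3, so D = disc(K) = 4d = -3252
h(K) equals the number of primitive reduced positive-definite forms (a, b, c) = a*x^2 + b*x*y + c*y^2 with b^2 - 4ac = D,
where reduced means |b| <= a <= c, with b >= 0 whenever |b| = a or a = c, and primitive means gcd(a, b, c) = 1.
Reduced forces 3a^2 <= |D| = 3252, so 1 <= a <= 32; b must have the parity of D, and c = (b^2 - D)/(4a) must be an integer >= a.
Enumerate a = 1..32, b in [-a, a]:
  a=1: (1, 0, 813)  [1]
  a=2: (2, 2, 407)  [1]
  a=3: (3, 0, 271)  [1]
  a=4..5: none
  a=6: (6, 6, 137)  [1]
  a=7..10: none
  a=11: (11, -2, 74), (11, 2, 74)  [2]
  a=12..18: none
  a=19: (19, -4, 43), (19, 4, 43)  [2]
  a=20..21: none
  a=22: (22, -2, 37), (22, 2, 37)  [2]
  a=23..28: none
  a=29: (29, -24, 33), (29, 24, 33)  [2]
  a=30..32: none
Total reduced forms: 1 + 1 + 1 + 1 + 2 + 2 + 2 + 2 = 12
h = 12

12


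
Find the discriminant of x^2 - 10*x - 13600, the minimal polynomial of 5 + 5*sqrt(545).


The element 5 + 5*sqrt(545) has minimal polynomial:
x^2 - 10*x - 13600
Discriminant = (-10)^2 - 4*(-13600)
= 100 + 54400
= 54500

54500


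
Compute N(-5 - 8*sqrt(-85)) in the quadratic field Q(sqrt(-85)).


N(a + b*sqrt(d)) = a^2 - d*b^2
= (-5)^2 - (-85)*(-8)^2
= 25 + 5440
= 5465

5465


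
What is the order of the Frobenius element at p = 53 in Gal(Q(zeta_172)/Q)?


The Frobenius at p in Gal(Q(zeta_n)/Q) = (Z/nZ)* is the class of p, so its order is ord_172(53), the smallest k >= 1 with 53^k = 1 mod 172.
n = 172 = 2^2 * 43, phi(172) = 84; the order divides phi(n).
Divisors of 84: 1, 2, 3, 4, 6, 7, 12, 14, 21, 28, 42, 84
Repeated squaring mod 172: 53^1 = 53, 53^2 = 57, 53^4 = 153, 53^8 = 17, 53^16 = 117, 53^32 = 101, 53^64 = 53
Test divisors in increasing order:
  k=1: 53^1 = 53 mod 172
  k=2: 53^2 = 57 mod 172
  k=3: 53^3 = 57 * 53 = 97 mod 172
  k=4: 53^4 = 153 mod 172
  k=6: 53^6 = 153 * 57 = 121 mod 172
  k=7: 53^7 = 153 * 57 * 53 = 49 mod 172
  k=12: 53^12 = 17 * 153 = 21 mod 172
  k=14: 53^14 = 17 * 153 * 57 = 165 mod 172
  k=21: 53^21 = 117 * 153 * 53 = 1 mod 172  <- first divisor giving 1
Order = 21

21


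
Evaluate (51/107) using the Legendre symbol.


p = 107 is prime, so compute (51/107) with the reciprocity algorithm (Jacobi-symbol steps: pull out 2s via (2/n), flip via reciprocity, reduce):
  reciprocity: (51/107) -> -(107/51)
  reduce: (5/51)
  reciprocity: (5/51) -> +(51/5)
  reduce: (1/5)
  (1/5) = 1
Product of signs = -1
(51/107) = -1

-1


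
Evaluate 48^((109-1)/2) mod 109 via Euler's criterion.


p = 109 is prime and the exponent is (p-1)/2 = 54, so by Euler's criterion 48^54 = (48/109) = +1 or -1 mod 109.
Compute by square-and-multiply:
  54 = 32 + 16 + 4 + 2 (binary 110110)
  Repeated squaring mod 109: 48^1 = 48, 48^2 = 15, 48^4 = 7, 48^8 = 49, 48^16 = 3, 48^32 = 9
  48^54 = 48^32 * 48^16 * 48^4 * 48^2 = 9 * 3 * 7 * 15 mod 109
    9 * 3 = 27 = 27 mod 109
    27 * 7 = 189 = 80 mod 109
    80 * 15 = 1200 = 1 mod 109
  48^54 = 1 mod 109
Result 1: 48 is a quadratic residue mod 109.
48^54 mod 109 = 1

1


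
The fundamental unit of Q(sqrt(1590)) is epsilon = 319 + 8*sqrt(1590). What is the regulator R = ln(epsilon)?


epsilon = 319 + 8*sqrt(1590)
= 637.9984
R = ln(637.9984)
= 6.4583

6.4583


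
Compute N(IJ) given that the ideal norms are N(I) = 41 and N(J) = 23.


N(IJ) = N(I) * N(J)
= 41 * 23
= 943

943


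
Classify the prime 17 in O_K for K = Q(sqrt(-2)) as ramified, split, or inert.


K = Q(sqrt(-2)). Since d mod 4 = 2, disc(K) = -8.
Check p | disc: -8 mod 17 = 9.
p does not divide disc. Compute Legendre symbol (d/p):
15^((17-1)/2) mod 17 = 1
(d/p) = 1, so p splits: (p) = P*P' with e=1, f=1, g=2.
Therefore p is split.

split


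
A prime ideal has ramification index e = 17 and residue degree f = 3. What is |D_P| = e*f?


|D_P| = e * f
= 17 * 3
= 51

51


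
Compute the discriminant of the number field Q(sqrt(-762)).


For K = Q(sqrt(d)) with d squarefree: disc(K) = d if d = 1 mod 4, and disc(K) = 4d if d = 2 or 3 mod 4.
Here d = -762, and d mod 4 = 2.
d = 2 mod 4, not 1 (O_K = Z[sqrt(d)]), so disc(K) = 4d = 4 * (-762) = -3048

-3048


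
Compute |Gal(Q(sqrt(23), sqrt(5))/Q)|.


The 2 square roots of distinct primes are multiplicatively independent over Q,
so [K:Q] = 2^2 and Gal(K/Q) is isomorphic to (Z/2Z)^2.
|Gal| = 2^2 = 4

4


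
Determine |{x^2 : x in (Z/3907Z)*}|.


For prime p, the number of non-zero quadratic residues is (p-1)/2.
= (3907-1)/2
= 1953

1953


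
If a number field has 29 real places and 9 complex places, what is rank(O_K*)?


By Dirichlet's unit theorem:
rank = r1 + r2 - 1
= 29 + 9 - 1
= 37

37


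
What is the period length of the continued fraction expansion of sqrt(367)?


Run the CF algorithm for sqrt(367).
a_0 = floor(sqrt(367)) = 19; set m_0=0, q_0=1.
Recurrence: m' = q*a - m,  q' = (d - m'^2)/q,  a' = floor((a_0 + m')/q').
  step 1: m=19, q=6, a=6
  step 2: m=17, q=13, a=2
  step 3: m=9, q=22, a=1
  step 4: m=13, q=9, a=3
  step 5: m=14, q=19, a=1
  step 6: m=5, q=18, a=1
  step 7: m=13, q=11, a=2
  step 8: m=9, q=26, a=1
  step 9: m=17, q=3, a=12
  step 10: m=19, q=2, a=19
  step 11: m=19, q=3, a=12
  step 12: m=17, q=26, a=1
  step 13: m=9, q=11, a=2
  step 14: m=13, q=18, a=1
  step 15: m=5, q=19, a=1
  step 16: m=14, q=9, a=3
  step 17: m=13, q=22, a=1
  step 18: m=9, q=13, a=2
  step 19: m=17, q=6, a=6
  step 20: m=19, q=1, a=38
a_20 = 2*a_0 = 38, so the period closes here.
sqrt(367) = [19; 6, 2, 1, 3, 1, 1, 2, 1, 12, 19, 12, 1, 2, 1, 1, 3, 1, 2, 6, 38]
Period length = 20

20
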